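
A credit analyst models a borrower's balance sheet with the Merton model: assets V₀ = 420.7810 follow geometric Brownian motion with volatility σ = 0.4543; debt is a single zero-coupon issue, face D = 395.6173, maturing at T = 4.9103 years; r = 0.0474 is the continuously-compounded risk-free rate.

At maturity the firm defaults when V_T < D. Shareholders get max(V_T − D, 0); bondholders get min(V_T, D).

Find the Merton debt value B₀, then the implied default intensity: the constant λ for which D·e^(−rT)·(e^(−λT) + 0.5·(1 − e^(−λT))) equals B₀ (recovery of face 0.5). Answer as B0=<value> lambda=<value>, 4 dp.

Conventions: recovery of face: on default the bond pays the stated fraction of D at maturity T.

Work the structural quantities from V₀ = 420.7810 against face 395.6173:
d₁ = [ln(V₀/D) + (r + σ²/2)T] / (σ√T)
   = [ln(420.7810/395.6173) + (0.0474 + 0.5·0.4543²)·4.9103] / (0.4543·√4.9103)
   = [0.061665 + 0.739463] / 1.006692 = 0.795802
d₂ = d₁ − σ√T = 0.795802 − 1.006692 = -0.210890
N(d₁) = 0.786927,  N(d₂) = 0.416487,  e^(−rT) = 0.792353
E₀ = V₀·N(d₁) − D·e^(−rT)·N(d₂)
   = 420.7810·0.786927 − 395.6173·0.792353·0.416487 = 200.568284
B₀ = V₀ − E₀ = 420.7810 − 200.568284 = 220.212716
e^(−λT) = (B₀·e^(rT)/D − 0.5)/(1 − 0.5) = (220.2127·1.262064/395.6173 − 0.5)/0.5 = 0.40500655
λ = −ln(0.40500655)/4.9103 = 0.184073

B0=220.2127 lambda=0.1841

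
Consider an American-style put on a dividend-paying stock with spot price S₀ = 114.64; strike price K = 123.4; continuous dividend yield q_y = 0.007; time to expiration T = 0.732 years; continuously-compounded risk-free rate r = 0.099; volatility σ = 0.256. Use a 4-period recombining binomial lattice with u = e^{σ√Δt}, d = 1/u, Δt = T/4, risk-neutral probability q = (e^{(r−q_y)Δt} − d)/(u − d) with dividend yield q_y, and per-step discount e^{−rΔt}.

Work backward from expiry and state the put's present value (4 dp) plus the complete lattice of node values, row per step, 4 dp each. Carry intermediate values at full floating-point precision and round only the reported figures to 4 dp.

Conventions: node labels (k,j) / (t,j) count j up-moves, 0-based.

price = 12.3026
tree:
12.3026
20.6515 5.8809
31.3096 11.2170 1.7107
40.8621 20.6515 3.8711 0.0000
49.4237 31.3096 8.7600 0.0000 0.0000

Δt=0.18300, u=1.11573, d=0.89627, q=0.55001, disc=e^(-rΔt)=0.98205
k=4 terminal: V=max(K-S,0) → 49.4237 31.3096 8.7600 0.0000 0.0000
k=3: j=0 S=82.5379 intr=40.8621 cont=38.7522 V=40.8621[EX]; j=1 S=102.7485 intr=20.6515 cont=18.5676 V=20.6515[EX]; j=2 S=127.9078 intr=0.0000 cont=3.8711 V=3.8711[hold]; j=3 S=159.2278 intr=0.0000 cont=0.0000 V=0.0000[hold]
k=2: j=0 S=92.0904 intr=31.3096 cont=29.2120 V=31.3096[EX]; j=1 S=114.6400 intr=8.7600 cont=11.2170 V=11.2170[hold]; j=2 S=142.7112 intr=0.0000 cont=1.7107 V=1.7107[hold]
k=1: j=0 S=102.7485 intr=20.6515 cont=19.8947 V=20.6515[EX]; j=1 S=127.9078 intr=0.0000 cont=5.8809 V=5.8809[hold]
k=0: j=0 S=114.6400 intr=8.7600 cont=12.3026 V=12.3026[hold]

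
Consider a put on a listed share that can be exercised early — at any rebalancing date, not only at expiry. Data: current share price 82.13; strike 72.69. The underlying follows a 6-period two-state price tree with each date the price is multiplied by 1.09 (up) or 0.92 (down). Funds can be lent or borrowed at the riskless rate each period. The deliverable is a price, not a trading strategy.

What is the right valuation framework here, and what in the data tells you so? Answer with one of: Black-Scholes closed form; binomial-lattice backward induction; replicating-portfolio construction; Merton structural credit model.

framework: binomial-lattice backward induction

Key observation: the defining feature is the embedded early-exercise option across 6 discrete dates on the spot-82.13 tree; pricing the strike-72.69 put means working backward with an exercise test at every node.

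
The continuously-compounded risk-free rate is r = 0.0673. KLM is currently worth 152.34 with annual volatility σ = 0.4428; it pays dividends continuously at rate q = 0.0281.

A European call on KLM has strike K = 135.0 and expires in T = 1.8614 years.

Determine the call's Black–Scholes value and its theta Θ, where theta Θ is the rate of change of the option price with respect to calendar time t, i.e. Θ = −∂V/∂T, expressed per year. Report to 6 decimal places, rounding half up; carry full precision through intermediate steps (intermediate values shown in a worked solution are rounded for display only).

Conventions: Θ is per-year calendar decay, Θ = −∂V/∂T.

price = 45.577282
Θ = -8.798033

σ√T = 0.4428·√1.8614 = 0.604126
d₁ = (ln(S/K) + (r−q+σ²/2)T) / (σ√T) = (ln(152.34/135.0) + (0.0673−0.0281+0.4428²/2)·1.8614) / 0.604126 = (0.120840 + 0.255451) / 0.604126 = 0.622869
d₂ = d₁ − σ√T = 0.622869 − 0.604126 = 0.018743
e^{−rT} = 0.882257
e^{−qT} = 0.949039
N(d₁) = 0.733315,  N(d₂) = 0.507477
Call price V = S·e^{−qT}·N(d₁) − K·e^{−rT}·N(d₂) = 106.020129 − 60.442848 = 45.577282
φ(d₁) = (1/√(2π))·e^{−d₁²/2} = 0.328598
Θ = −S·e^{−qT}·φ(d₁)·σ/(2√T) + q·S·e^{−qT}·N(d₁) − r·K·e^{−rT}·N(d₂) = −7.709395 + 2.979166 − 4.067804 = -8.798033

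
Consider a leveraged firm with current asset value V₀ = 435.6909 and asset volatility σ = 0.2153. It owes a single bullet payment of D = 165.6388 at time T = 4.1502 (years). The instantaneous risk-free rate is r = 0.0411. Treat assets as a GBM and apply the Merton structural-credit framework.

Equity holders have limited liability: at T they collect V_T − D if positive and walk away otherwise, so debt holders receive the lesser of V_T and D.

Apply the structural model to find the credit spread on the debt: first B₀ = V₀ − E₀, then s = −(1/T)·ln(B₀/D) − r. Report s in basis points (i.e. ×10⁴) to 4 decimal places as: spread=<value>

With assets at 435.6909 and a single debt payment of 165.6388 at 4.1502 years:
d₁ = [ln(V₀/D) + (r + σ²/2)T] / (σ√T)
   = [ln(435.6909/165.6388) + (0.0411 + 0.5·0.2153²)·4.1502] / (0.2153·√4.1502)
   = [0.967124 + 0.266763] / 0.438610 = 2.813174
d₂ = d₁ − σ√T = 2.813174 − 0.438610 = 2.374564
N(d₁) = 0.997547,  N(d₂) = 0.991215,  e^(−rT) = 0.843181
E₀ = V₀·N(d₁) − D·e^(−rT)·N(d₂)
   = 435.6909·0.997547 − 165.6388·0.843181·0.991215 = 296.185633
B₀ = V₀ − E₀ = 435.6909 − 296.185633 = 139.505267
spread = −(1/T)·ln(B₀/D) − r = −(1/4.1502)·ln(139.505267/165.6388) − 0.0411 = 0.00027322
in basis points: 0.00027322 × 10⁴ = 2.7322 bp

spread=2.7322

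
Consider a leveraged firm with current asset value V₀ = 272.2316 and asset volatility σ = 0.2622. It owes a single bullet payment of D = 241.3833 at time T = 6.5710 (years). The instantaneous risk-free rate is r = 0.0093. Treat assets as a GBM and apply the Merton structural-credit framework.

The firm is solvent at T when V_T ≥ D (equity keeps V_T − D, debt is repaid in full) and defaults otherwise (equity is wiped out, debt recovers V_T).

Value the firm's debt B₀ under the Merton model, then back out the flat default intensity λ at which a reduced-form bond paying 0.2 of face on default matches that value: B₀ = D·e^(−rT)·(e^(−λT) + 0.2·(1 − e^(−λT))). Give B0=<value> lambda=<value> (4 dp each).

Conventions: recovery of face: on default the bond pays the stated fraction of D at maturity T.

Work the structural quantities from V₀ = 272.2316 against face 241.3833:
d₁ = [ln(V₀/D) + (r + σ²/2)T] / (σ√T)
   = [ln(272.2316/241.3833) + (0.0093 + 0.5·0.2622²)·6.5710] / (0.2622·√6.5710)
   = [0.120267 + 0.286985] / 0.672122 = 0.605919
d₂ = d₁ − σ√T = 0.605919 − 0.672122 = -0.066204
N(d₁) = 0.727716,  N(d₂) = 0.473608,  e^(−rT) = 0.940719
E₀ = V₀·N(d₁) − D·e^(−rT)·N(d₂)
   = 272.2316·0.727716 − 241.3833·0.940719·0.473608 = 90.563188
B₀ = V₀ − E₀ = 272.2316 − 90.563188 = 181.668412
e^(−λT) = (B₀·e^(rT)/D − 0.2)/(1 − 0.2) = (181.6684·1.063016/241.3833 − 0.2)/0.8 = 0.75005077
λ = −ln(0.75005077)/6.5710 = 0.043770

B0=181.6684 lambda=0.0438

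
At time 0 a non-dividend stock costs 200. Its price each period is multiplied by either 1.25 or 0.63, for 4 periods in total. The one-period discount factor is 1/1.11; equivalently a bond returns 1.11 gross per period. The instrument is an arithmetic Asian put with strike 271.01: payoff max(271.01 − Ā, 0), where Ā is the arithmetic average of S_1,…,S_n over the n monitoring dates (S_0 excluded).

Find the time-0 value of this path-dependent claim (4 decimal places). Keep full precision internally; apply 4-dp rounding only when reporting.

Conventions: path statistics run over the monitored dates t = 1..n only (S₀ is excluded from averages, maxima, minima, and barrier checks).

Under the martingale measure an up-move has probability p* = 0.7742; value the claim as the probability-weighted average of per-path payoffs, discounted 4 periods at R = 1.11.
Enumerate all 2^4 = 16 price paths (U = up ×1.25, D = down ×0.63); each path with k up-moves has probability p*^k·(1−p*)^(4−k).
DDDD: Ā=71.7238, payoff=199.2862, prob=0.002600
UDDD: Ā=142.3092, payoff=128.7008, prob=0.008914
DUDD: Ā=111.3092, payoff=159.7008, prob=0.008914
UUDD: Ā=220.8516, payoff=50.1584, prob=0.030561
DDUD: Ā=91.7792, payoff=179.2308, prob=0.008914
UDUD: Ā=182.1016, payoff=88.9084, prob=0.030561
DUUD: Ā=151.1016, payoff=119.9084, prob=0.030561
UUUD: Ā=299.8047, payoff=0.0000, prob=0.104782
DDDU: Ā=79.4753, payoff=191.5347, prob=0.008914
UDDU: Ā=157.6891, payoff=113.3209, prob=0.030561
DUDU: Ā=126.6891, payoff=144.3209, prob=0.030561
UUDU: Ā=251.3672, payoff=19.6428, prob=0.104782
DDUU: Ā=107.1591, payoff=163.8509, prob=0.030561
UDUU: Ā=212.6172, payoff=58.3928, prob=0.104782
DUUU: Ā=181.6172, payoff=89.3928, prob=0.104782
UUUU: Ā=360.3516, payoff=0.0000, prob=0.359251
Price = Σ prob·payoff / R^4 = 44.733144 / 1.518070 = 29.4671

price = 29.4671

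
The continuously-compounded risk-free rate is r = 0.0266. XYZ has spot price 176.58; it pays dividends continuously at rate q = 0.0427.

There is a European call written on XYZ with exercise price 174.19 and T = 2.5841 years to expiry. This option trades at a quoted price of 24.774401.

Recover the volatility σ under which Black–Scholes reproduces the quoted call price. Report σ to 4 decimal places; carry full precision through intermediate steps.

At σ = 0.2641 the Black–Scholes value reproduces the quote:
σ√T = 0.2641·√2.5841 = 0.424544
d₁ = (ln(S/K) + (r−q+σ²/2)T) / (σ√T) = (ln(176.58/174.19) + (0.0266−0.0427+0.2641²/2)·2.5841) / 0.424544 = (0.013627 + 0.048515) / 0.424544 = 0.146374
d₂ = d₁ − σ√T = 0.146374 − 0.424544 = -0.278170
e^{−rT} = 0.933572
e^{−qT} = 0.895529
N(d₁) = 0.558187,  N(d₂) = 0.390441
V = S·e^{−qT}·N(d₁) − K·e^{−rT}·N(d₂) = 88.267474 − 63.493073 = 24.774401 (matching the quote); vega is positive throughout, so no other σ reproduces this price

sigma = 0.2641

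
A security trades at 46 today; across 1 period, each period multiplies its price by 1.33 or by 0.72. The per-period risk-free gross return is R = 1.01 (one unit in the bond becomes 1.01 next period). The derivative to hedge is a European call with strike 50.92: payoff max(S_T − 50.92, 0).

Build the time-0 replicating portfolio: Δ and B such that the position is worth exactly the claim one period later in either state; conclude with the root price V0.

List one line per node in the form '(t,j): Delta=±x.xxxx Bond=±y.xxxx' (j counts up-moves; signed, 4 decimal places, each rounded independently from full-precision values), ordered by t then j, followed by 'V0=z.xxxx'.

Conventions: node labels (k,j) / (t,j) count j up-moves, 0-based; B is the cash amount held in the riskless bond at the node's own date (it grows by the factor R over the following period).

(0,0): Delta=0.3656 Bond=-11.9903
V0=4.8294

Risk-neutral probability p* = (R−d)/(u−d) = (1.01−0.72)/(1.33−0.72) = 0.4754.
Terminal payoffs: V(1,0)=0.0000, V(1,1)=10.2600
(0,0): S=46.0000. Δ = (V_up−V_dn)/(S_up−S_dn) = (10.2600−0.0000)/(61.1800−33.1200) = 0.3656. V = [p*·10.2600 + (1−p*)·0.0000]/1.01 = 4.8294. B = V − Δ·S = -11.9903.
Verification: the root portfolio costs Δ(0,0)·S0 + B(0,0) = 4.8294, matching V0.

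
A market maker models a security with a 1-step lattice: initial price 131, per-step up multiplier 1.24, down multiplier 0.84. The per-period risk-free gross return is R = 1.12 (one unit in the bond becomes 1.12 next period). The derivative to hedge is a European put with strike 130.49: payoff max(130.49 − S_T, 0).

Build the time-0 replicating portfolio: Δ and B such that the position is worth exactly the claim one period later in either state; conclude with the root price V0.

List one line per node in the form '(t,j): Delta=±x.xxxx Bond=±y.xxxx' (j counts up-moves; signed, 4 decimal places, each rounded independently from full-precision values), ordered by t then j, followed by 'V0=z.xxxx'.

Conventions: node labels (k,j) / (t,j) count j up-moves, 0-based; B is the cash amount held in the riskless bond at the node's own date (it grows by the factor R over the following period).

No-arbitrage ⇒ martingale measure with p* = (R−d)/(u−d) = 0.7000.
At maturity the claim pays: V(1,0)=20.4500, V(1,1)=0.0000
Node (0,0) S=131.0000: V=(p*·0.0000+(1−p*)·20.4500)/1.12=5.4777; Δ=(0.0000−20.4500)/(162.4400−110.0400)=-0.3903; B=V−Δ·S=56.6027
Sanity check at the root: Δ(0,0)·S0 + B(0,0) reproduces V0 = 5.4777.

(0,0): Delta=-0.3903 Bond=56.6027
V0=5.4777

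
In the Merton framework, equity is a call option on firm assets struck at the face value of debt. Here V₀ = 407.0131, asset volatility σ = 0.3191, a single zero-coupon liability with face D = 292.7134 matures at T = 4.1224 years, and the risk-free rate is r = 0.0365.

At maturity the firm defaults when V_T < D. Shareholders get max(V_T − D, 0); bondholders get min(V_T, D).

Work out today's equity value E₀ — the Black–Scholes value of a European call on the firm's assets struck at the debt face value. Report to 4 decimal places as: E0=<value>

With assets at 407.0131 and a single debt payment of 292.7134 at 4.1224 years:
d₁ = [ln(V₀/D) + (r + σ²/2)T] / (σ√T)
   = [ln(407.0131/292.7134) + (0.0365 + 0.5·0.3191²)·4.1224] / (0.3191·√4.1224)
   = [0.329651 + 0.360349] / 0.647891 = 1.064995
d₂ = d₁ − σ√T = 1.064995 − 0.647891 = 0.417104
N(d₁) = 0.856561,  N(d₂) = 0.661699,  e^(−rT) = 0.860306
E₀ = V₀·N(d₁) − D·e^(−rT)·N(d₂)
   = 407.0131·0.856561 − 292.7134·0.860306·0.661699 = 182.000528

E0=182.0005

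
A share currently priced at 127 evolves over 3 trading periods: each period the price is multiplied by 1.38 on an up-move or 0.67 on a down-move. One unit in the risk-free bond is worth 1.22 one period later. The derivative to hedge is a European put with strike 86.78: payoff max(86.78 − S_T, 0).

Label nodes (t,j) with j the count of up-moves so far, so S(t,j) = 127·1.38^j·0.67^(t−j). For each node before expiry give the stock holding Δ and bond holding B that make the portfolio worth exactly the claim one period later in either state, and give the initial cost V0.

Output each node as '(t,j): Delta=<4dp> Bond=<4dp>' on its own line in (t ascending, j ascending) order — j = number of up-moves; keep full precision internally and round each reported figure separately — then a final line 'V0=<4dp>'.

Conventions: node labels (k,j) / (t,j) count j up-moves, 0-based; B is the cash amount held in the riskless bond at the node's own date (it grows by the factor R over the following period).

(0,0): Delta=-0.0364 Bond=5.4562
(1,0): Delta=-0.2090 Bond=21.3387
(1,1): Delta=-0.0120 Bond=2.3854
(2,0): Delta=-1.0000 Bond=71.1311
(2,1): Delta=-0.0972 Bond=12.9139
(2,2): Delta=0.0000 Bond=0.0000
V0=0.8330

The replicating-portfolio and risk-neutral prices coincide; use p* = (1.22−0.67)/(1.38−0.67) = 0.7746 for the latter.
Payoffs at expiry: V(3,0)=48.5831, V(3,1)=8.1058, V(3,2)=0.0000, V(3,3)=0.0000
(2,0): S=57.0103. Δ = (V_up−V_dn)/(S_up−S_dn) = (8.1058−48.5831)/(78.6742−38.1969) = -1.0000. V = [p*·8.1058 + (1−p*)·48.5831]/1.22 = 14.1208. B = V − Δ·S = 71.1311.
(2,1): S=117.4242. Δ = (V_up−V_dn)/(S_up−S_dn) = (0.0000−8.1058)/(162.0454−78.6742) = -0.0972. V = [p*·0.0000 + (1−p*)·8.1058]/1.22 = 1.4973. B = V − Δ·S = 12.9139.
(2,2): S=241.8588. Δ = (V_up−V_dn)/(S_up−S_dn) = (0.0000−0.0000)/(333.7651−162.0454) = 0.0000. V = [p*·0.0000 + (1−p*)·0.0000]/1.22 = 0.0000. B = V − Δ·S = 0.0000.
(1,0): S=85.0900. Δ = (V_up−V_dn)/(S_up−S_dn) = (1.4973−14.1208)/(117.4242−57.0103) = -0.2090. V = [p*·1.4973 + (1−p*)·14.1208]/1.22 = 3.5590. B = V − Δ·S = 21.3387.
(1,1): S=175.2600. Δ = (V_up−V_dn)/(S_up−S_dn) = (0.0000−1.4973)/(241.8588−117.4242) = -0.0120. V = [p*·0.0000 + (1−p*)·1.4973]/1.22 = 0.2766. B = V − Δ·S = 2.3854.
(0,0): S=127.0000. Δ = (V_up−V_dn)/(S_up−S_dn) = (0.2766−3.5590)/(175.2600−85.0900) = -0.0364. V = [p*·0.2766 + (1−p*)·3.5590]/1.22 = 0.8330. B = V − Δ·S = 5.4562.
As a check, the time-0 holding Δ(0,0)·S0 + B(0,0) comes to 0.8330 — exactly V0.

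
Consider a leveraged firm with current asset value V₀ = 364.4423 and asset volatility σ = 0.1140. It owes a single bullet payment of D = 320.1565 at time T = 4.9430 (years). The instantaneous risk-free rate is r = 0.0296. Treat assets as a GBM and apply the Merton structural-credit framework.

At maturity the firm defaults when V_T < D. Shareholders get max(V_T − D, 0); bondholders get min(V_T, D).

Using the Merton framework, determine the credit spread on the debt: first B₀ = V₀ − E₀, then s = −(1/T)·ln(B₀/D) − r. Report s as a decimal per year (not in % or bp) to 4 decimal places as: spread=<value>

spread=0.0042

Work the structural quantities from V₀ = 364.4423 against face 320.1565:
d₁ = [ln(V₀/D) + (r + σ²/2)T] / (σ√T)
   = [ln(364.4423/320.1565) + (0.0296 + 0.5·0.1140²)·4.9430] / (0.1140·√4.9430)
   = [0.129558 + 0.178432] / 0.253455 = 1.215171
d₂ = d₁ − σ√T = 1.215171 − 0.253455 = 0.961717
N(d₁) = 0.887850,  N(d₂) = 0.831904,  e^(−rT) = 0.863887
E₀ = V₀·N(d₁) − D·e^(−rT)·N(d₂)
   = 364.4423·0.887850 − 320.1565·0.863887·0.831904 = 93.482622
B₀ = V₀ − E₀ = 364.4423 − 93.482622 = 270.959678
spread = −(1/T)·ln(B₀/D) − r = −(1/4.9430)·ln(270.959678/320.1565) − 0.0296 = 0.00415277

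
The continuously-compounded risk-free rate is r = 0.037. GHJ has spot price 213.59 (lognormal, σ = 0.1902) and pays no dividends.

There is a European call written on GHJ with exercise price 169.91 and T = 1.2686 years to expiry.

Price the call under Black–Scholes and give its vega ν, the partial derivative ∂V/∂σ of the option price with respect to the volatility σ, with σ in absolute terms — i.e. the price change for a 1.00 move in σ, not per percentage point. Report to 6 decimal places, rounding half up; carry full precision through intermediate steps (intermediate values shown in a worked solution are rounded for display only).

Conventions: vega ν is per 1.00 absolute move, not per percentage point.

price = 53.328966
ν = 36.313219

σ√T = 0.1902·√1.2686 = 0.214226
d₁ = (ln(S/K) + (r+σ²/2)T) / (σ√T) = (ln(213.59/169.91) + (0.037+0.1902²/2)·1.2686) / 0.214226 = (0.228789 + 0.069885) / 0.214226 = 1.394199
d₂ = d₁ − σ√T = 1.394199 − 0.214226 = 1.179972
e^{−rT} = 0.954146
N(d₁) = 0.918371,  N(d₂) = 0.880994
Call price V = S·N(d₁) − K·e^{−rT}·N(d₂) = 196.154901 − 142.825935 = 53.328966
φ(d₁) = (1/√(2π))·e^{−d₁²/2} = 0.150946
ν = S·φ(d₁)·√T = 36.313219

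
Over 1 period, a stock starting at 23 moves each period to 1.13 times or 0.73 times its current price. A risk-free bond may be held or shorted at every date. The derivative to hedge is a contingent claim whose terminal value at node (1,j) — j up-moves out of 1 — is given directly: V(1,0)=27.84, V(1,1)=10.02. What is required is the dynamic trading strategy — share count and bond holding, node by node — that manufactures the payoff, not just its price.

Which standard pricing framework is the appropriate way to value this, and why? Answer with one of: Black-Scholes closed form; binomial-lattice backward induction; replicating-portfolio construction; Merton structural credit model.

Key observation: the deliverable is the dynamic trading strategy on the 1-step tree (spot 23, moves 1.13 and 0.73), so the valuation must go through the node-by-node replicating-portfolio solve.

framework: replicating-portfolio construction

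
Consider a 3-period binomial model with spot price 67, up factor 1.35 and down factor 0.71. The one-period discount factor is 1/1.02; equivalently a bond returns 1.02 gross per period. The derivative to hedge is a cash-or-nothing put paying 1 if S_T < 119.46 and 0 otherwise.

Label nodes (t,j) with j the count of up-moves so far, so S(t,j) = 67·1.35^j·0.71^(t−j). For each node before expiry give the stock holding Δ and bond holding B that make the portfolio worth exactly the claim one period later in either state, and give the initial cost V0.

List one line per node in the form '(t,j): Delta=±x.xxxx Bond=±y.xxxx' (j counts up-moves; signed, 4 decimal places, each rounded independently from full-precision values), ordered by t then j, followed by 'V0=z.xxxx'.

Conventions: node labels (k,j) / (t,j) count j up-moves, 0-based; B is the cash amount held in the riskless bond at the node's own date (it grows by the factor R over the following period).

Risk-neutral probability p* = (R−d)/(u−d) = (1.02−0.71)/(1.35−0.71) = 0.4844.
Expiry values: V(3,0)=1.0000, V(3,1)=1.0000, V(3,2)=1.0000, V(3,3)=0.0000
  t=2,j=0: stock 33.7747 → up 45.5958 (V=1.0000), down 23.9800 (V=1.0000). Price 0.9804; hedge Δ=0.0000, bond B=0.9804.
  t=2,j=1: stock 64.2195 → up 86.6963 (V=1.0000), down 45.5958 (V=1.0000). Price 0.9804; hedge Δ=0.0000, bond B=0.9804.
  t=2,j=2: stock 122.1075 → up 164.8451 (V=0.0000), down 86.6963 (V=1.0000). Price 0.5055; hedge Δ=-0.0128, bond B=2.0680.
  t=1,j=0: stock 47.5700 → up 64.2195 (V=0.9804), down 33.7747 (V=0.9804). Price 0.9612; hedge Δ=0.0000, bond B=0.9612.
  t=1,j=1: stock 90.4500 → up 122.1075 (V=0.5055), down 64.2195 (V=0.9804). Price 0.7357; hedge Δ=-0.0082, bond B=1.4777.
  t=0,j=0: stock 67.0000 → up 90.4500 (V=0.7357), down 47.5700 (V=0.9612). Price 0.8352; hedge Δ=-0.0053, bond B=1.1876.
Verification: the root portfolio costs Δ(0,0)·S0 + B(0,0) = 0.8352, matching V0.

(0,0): Delta=-0.0053 Bond=1.1876
(1,0): Delta=0.0000 Bond=0.9612
(1,1): Delta=-0.0082 Bond=1.4777
(2,0): Delta=0.0000 Bond=0.9804
(2,1): Delta=0.0000 Bond=0.9804
(2,2): Delta=-0.0128 Bond=2.0680
V0=0.8352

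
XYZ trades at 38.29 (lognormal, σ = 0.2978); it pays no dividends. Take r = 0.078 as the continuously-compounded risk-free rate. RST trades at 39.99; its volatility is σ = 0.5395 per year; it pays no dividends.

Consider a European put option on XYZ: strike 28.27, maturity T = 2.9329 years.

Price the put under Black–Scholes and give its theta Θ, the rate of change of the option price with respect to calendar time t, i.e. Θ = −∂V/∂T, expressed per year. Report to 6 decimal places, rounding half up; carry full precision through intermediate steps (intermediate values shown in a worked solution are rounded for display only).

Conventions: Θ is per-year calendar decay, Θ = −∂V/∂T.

price = 1.123405
Θ = -0.194137

σ√T = 0.2978·√2.9329 = 0.510004
d₁ = (ln(S/K) + (r+σ²/2)T) / (σ√T) = (ln(38.29/28.27) + (0.078+0.2978²/2)·2.9329) / 0.510004 = (0.303388 + 0.358818) / 0.510004 = 1.298433
d₂ = d₁ − σ√T = 1.298433 − 0.510004 = 0.788429
e^{−rT} = 0.795515
N(−d₁) = 0.097069,  N(−d₂) = 0.215223
Put price V = K·e^{−rT}·N(−d₂) − S·N(−d₁) = 4.840187 − 3.716783 = 1.123405
φ(d₁) = (1/√(2π))·e^{−d₁²/2} = 0.171718
Θ = −S·φ(d₁)·σ/(2√T) + r·K·e^{−rT}·N(−d₂) = −0.571672 + 0.377535 = -0.194137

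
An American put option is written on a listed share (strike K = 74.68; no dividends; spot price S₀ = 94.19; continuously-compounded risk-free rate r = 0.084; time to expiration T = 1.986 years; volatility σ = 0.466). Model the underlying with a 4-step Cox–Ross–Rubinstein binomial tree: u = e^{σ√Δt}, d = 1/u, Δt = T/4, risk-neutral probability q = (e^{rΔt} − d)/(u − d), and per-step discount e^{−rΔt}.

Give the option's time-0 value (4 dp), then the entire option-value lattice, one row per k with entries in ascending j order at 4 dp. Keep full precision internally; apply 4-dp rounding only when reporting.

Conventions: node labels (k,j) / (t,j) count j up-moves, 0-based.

price = 9.2959
tree:
9.2959
15.7755 3.1626
25.8375 6.3696 0.0000
39.5082 12.8287 0.0000 0.0000
49.3526 25.8375 0.0000 0.0000 0.0000

Δt=0.49650  u=1.38868  d=0.72011  q=0.48234  discount=0.95915
step 4 (expiry): payoffs max(K−S,0) = 49.3526 25.8375 0.0000 0.0000 0.0000
k=3: (k=3,j=0): S=35.1718, K−S=39.5082, hold=36.4576 ⇒ V=39.5082 exercise | (k=3,j=1): S=67.8268, K−S=6.8532, hold=12.8287 ⇒ V=12.8287 continue | (k=3,j=2): S=130.8001, K−S=0.0000, hold=0.0000 ⇒ V=0.0000 continue | (k=3,j=3): S=252.2406, K−S=0.0000, hold=0.0000 ⇒ V=0.0000 continue
k=2: (k=2,j=0): S=48.8425, K−S=25.8375, hold=25.5514 ⇒ V=25.8375 exercise | (k=2,j=1): S=94.1900, K−S=0.0000, hold=6.3696 ⇒ V=6.3696 continue | (k=2,j=2): S=181.6400, K−S=0.0000, hold=0.0000 ⇒ V=0.0000 continue
k=1: (k=1,j=0): S=67.8268, K−S=6.8532, hold=15.7755 ⇒ V=15.7755 continue | (k=1,j=1): S=130.8001, K−S=0.0000, hold=3.1626 ⇒ V=3.1626 continue
k=0: (k=0,j=0): S=94.1900, K−S=0.0000, hold=9.2959 ⇒ V=9.2959 continue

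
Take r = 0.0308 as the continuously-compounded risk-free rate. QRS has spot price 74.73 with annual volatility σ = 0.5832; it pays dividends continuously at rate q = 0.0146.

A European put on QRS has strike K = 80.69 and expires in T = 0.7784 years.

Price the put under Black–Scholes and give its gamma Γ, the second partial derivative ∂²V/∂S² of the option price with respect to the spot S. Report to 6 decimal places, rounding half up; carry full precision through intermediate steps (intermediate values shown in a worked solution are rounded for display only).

price = 18.061642
Γ = 0.010168

σ√T = 0.5832·√0.7784 = 0.514540
d₁ = (ln(S/K) + (r−q+σ²/2)T) / (σ√T) = (ln(74.73/80.69) + (0.0308−0.0146+0.5832²/2)·0.7784) / 0.514540 = (-0.076733 + 0.144986) / 0.514540 = 0.132648
d₂ = d₁ − σ√T = 0.132648 − 0.514540 = -0.381892
e^{−rT} = 0.976310
e^{−qT} = 0.988700
N(−d₁) = 0.447236,  N(−d₂) = 0.648729
Put price V = K·e^{−rT}·N(−d₂) − S·e^{−qT}·N(−d₁) = 51.105904 − 33.044262 = 18.061642
φ(d₁) = (1/√(2π))·e^{−d₁²/2} = 0.395448
Γ = e^{−qT}·φ(d₁) / (S·σ·√T) = 0.010168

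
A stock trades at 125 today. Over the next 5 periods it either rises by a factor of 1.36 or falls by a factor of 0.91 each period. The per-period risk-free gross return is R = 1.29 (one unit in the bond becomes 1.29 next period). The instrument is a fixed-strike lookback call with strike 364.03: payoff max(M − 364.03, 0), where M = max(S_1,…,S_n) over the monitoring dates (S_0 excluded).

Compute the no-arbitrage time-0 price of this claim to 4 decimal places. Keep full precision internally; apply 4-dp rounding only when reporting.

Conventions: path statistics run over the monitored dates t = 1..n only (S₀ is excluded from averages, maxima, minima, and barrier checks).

price = 29.7811

Set p* = 0.8444 (from d < R < u); the path-dependent value is the discounted p*-expectation over all price paths.
Enumerate all 2^5 = 32 price paths (U = up ×1.36, D = down ×0.91); each path with k up-moves has probability p*^k·(1−p*)^(5−k).
DDDDD: M=113.7500, payoff=0.0000, prob=0.000091
UDDDD: M=170.0000, payoff=0.0000, prob=0.000494
DUDDD: M=154.7000, payoff=0.0000, prob=0.000494
UUDDD: M=231.2000, payoff=0.0000, prob=0.002684
DDUDD: M=140.7770, payoff=0.0000, prob=0.000494
UDUDD: M=210.3920, payoff=0.0000, prob=0.002684
DUUDD: M=210.3920, payoff=0.0000, prob=0.002684
UUUDD: M=314.4320, payoff=0.0000, prob=0.014571
DDDUD: M=128.1071, payoff=0.0000, prob=0.000494
UDDUD: M=191.4567, payoff=0.0000, prob=0.002684
DUDUD: M=191.4567, payoff=0.0000, prob=0.002684
UUDUD: M=286.1331, payoff=0.0000, prob=0.014571
DDUUD: M=191.4567, payoff=0.0000, prob=0.002684
UDUUD: M=286.1331, payoff=0.0000, prob=0.014571
DUUUD: M=286.1331, payoff=0.0000, prob=0.014571
UUUUD: M=427.6275, payoff=63.5975, prob=0.079099
DDDDU: M=116.5774, payoff=0.0000, prob=0.000494
UDDDU: M=174.2256, payoff=0.0000, prob=0.002684
DUDDU: M=174.2256, payoff=0.0000, prob=0.002684
UUDDU: M=260.3811, payoff=0.0000, prob=0.014571
DDUDU: M=174.2256, payoff=0.0000, prob=0.002684
UDUDU: M=260.3811, payoff=0.0000, prob=0.014571
DUUDU: M=260.3811, payoff=0.0000, prob=0.014571
UUUDU: M=389.1410, payoff=25.1110, prob=0.079099
DDDUU: M=174.2256, payoff=0.0000, prob=0.002684
UDDUU: M=260.3811, payoff=0.0000, prob=0.014571
DUDUU: M=260.3811, payoff=0.0000, prob=0.014571
UUDUU: M=389.1410, payoff=25.1110, prob=0.079099
DDUUU: M=260.3811, payoff=0.0000, prob=0.014571
UDUUU: M=389.1410, payoff=25.1110, prob=0.079099
DUUUU: M=389.1410, payoff=25.1110, prob=0.079099
UUUUU: M=581.5734, payoff=217.5434, prob=0.429393
Price = Σ prob·payoff / R^5 = 106.387222 / 3.572305 = 29.7811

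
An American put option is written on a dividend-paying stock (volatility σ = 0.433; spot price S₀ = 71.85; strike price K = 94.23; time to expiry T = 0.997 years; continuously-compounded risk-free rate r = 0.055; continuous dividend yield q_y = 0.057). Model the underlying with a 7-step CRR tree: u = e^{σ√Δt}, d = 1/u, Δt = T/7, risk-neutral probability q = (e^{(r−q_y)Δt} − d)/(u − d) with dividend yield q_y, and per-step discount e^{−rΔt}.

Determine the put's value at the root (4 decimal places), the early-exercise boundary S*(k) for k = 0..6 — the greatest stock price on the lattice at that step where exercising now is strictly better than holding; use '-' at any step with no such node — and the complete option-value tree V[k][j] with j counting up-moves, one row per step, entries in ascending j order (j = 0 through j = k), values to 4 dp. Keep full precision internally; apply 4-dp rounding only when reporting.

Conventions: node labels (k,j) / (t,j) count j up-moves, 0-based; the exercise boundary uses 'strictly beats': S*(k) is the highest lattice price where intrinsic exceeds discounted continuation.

price = 27.4019
boundary = - - 51.8189 44.0067 51.8189 61.0179 71.8500
tree:
27.4019
34.6299 19.3311
42.4111 26.0295 11.7476
50.2233 33.8834 17.1956 5.5116
56.8577 42.4111 24.3880 8.9918 1.4938
62.4920 50.2233 33.2121 14.3795 2.7797 0.0000
67.2768 56.8577 42.4111 22.3800 5.1725 0.0000 0.0000
71.3402 62.4920 50.2233 33.2121 9.6250 0.0000 0.0000 0.0000

Δt=0.14243, u=1.17752, d=0.84924, q=0.45837, disc=e^(-rΔt)=0.99220
k=7 terminal: V=max(K-S,0) → 71.3402 62.4920 50.2233 33.2121 9.6250 0.0000 0.0000 0.0000
k=6: j=0 S=26.9532 intr=67.2768 cont=66.7594 V=67.2768[EX]; j=1 S=37.3723 intr=56.8577 cont=56.4246 V=56.8577[EX]; j=2 S=51.8189 intr=42.4111 cont=42.0948 V=42.4111[EX]; j=3 S=71.8500 intr=22.3800 cont=22.2257 V=22.3800[EX]; j=4 S=99.6243 intr=0.0000 cont=5.1725 V=5.1725[hold]; j=5 S=138.1351 intr=0.0000 cont=0.0000 V=0.0000[hold]; j=6 S=191.5326 intr=0.0000 cont=0.0000 V=0.0000[hold]  S*(6)=71.8500
k=5: j=0 S=31.7380 intr=62.4920 cont=62.0133 V=62.4920[EX]; j=1 S=44.0067 intr=50.2233 cont=49.8439 V=50.2233[EX]; j=2 S=61.0179 intr=33.2121 cont=32.9702 V=33.2121[EX]; j=3 S=84.6050 intr=9.6250 cont=14.3795 V=14.3795[hold]; j=4 S=117.3099 intr=0.0000 cont=2.7797 V=2.7797[hold]; j=5 S=162.6573 intr=0.0000 cont=0.0000 V=0.0000[hold]  S*(5)=61.0179
k=4: j=0 S=37.3723 intr=56.8577 cont=56.4246 V=56.8577[EX]; j=1 S=51.8189 intr=42.4111 cont=42.0948 V=42.4111[EX]; j=2 S=71.8500 intr=22.3800 cont=24.3880 V=24.3880[hold]; j=3 S=99.6243 intr=0.0000 cont=8.9918 V=8.9918[hold]; j=4 S=138.1351 intr=0.0000 cont=1.4938 V=1.4938[hold]  S*(4)=51.8189
k=3: j=0 S=44.0067 intr=50.2233 cont=49.8439 V=50.2233[EX]; j=1 S=61.0179 intr=33.2121 cont=33.8834 V=33.8834[hold]; j=2 S=84.6050 intr=9.6250 cont=17.1956 V=17.1956[hold]; j=3 S=117.3099 intr=0.0000 cont=5.5116 V=5.5116[hold]  S*(3)=44.0067
k=2: j=0 S=51.8189 intr=42.4111 cont=42.4001 V=42.4111[EX]; j=1 S=71.8500 intr=22.3800 cont=26.0295 V=26.0295[hold]; j=2 S=99.6243 intr=0.0000 cont=11.7476 V=11.7476[hold]  S*(2)=51.8189
k=1: j=0 S=61.0179 intr=33.2121 cont=34.6299 V=34.6299[hold]; j=1 S=84.6050 intr=9.6250 cont=19.3311 V=19.3311[hold]  S*(1)=-
k=0: j=0 S=71.8500 intr=22.3800 cont=27.4019 V=27.4019[hold]  S*(0)=-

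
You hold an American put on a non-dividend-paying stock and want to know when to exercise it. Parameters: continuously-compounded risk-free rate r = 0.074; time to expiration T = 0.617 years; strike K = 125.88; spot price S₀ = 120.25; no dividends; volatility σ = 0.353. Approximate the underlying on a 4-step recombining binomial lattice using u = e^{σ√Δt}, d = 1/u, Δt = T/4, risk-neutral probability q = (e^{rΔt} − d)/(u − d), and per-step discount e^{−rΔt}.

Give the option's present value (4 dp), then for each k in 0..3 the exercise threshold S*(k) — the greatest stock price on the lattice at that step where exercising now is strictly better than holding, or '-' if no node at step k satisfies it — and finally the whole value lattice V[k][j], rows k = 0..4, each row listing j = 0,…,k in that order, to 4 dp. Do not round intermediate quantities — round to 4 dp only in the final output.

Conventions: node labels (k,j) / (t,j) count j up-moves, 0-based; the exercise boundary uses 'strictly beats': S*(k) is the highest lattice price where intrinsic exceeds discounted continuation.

params: Δt=0.15425 u=1.14871 d=0.87054 q=0.50667 e^(-rΔt)=0.98865
t_4 payoffs: 56.8173 34.7494 5.6300 0.0000 0.0000
t_3: node(3,0) S=79.3330 payoff=46.5470 vs cont=45.1183 → 46.5470 [stop]  node(3,1) S=104.6826 payoff=21.1974 vs cont=19.7687 → 21.1974 [stop]  node(3,2) S=138.1324 payoff=0.0000 vs cont=2.7460 → 2.7460 [wait]  node(3,3) S=182.2705 payoff=0.0000 vs cont=0.0000 → 0.0000 [wait]  ⇒ S*(3)=104.6826
t_2: node(2,0) S=91.1306 payoff=34.7494 vs cont=33.3207 → 34.7494 [stop]  node(2,1) S=120.2500 payoff=5.6300 vs cont=11.7142 → 11.7142 [wait]  node(2,2) S=158.6741 payoff=0.0000 vs cont=1.3393 → 1.3393 [wait]  ⇒ S*(2)=91.1306
t_1: node(1,0) S=104.6826 payoff=21.1974 vs cont=22.8163 → 22.8163 [wait]  node(1,1) S=138.1324 payoff=0.0000 vs cont=6.3843 → 6.3843 [wait]  ⇒ S*(1)=-
t_0: node(0,0) S=120.2500 payoff=5.6300 vs cont=14.3263 → 14.3263 [wait]  ⇒ S*(0)=-

price = 14.3263
boundary = - - 91.1306 104.6826
tree:
14.3263
22.8163 6.3843
34.7494 11.7142 1.3393
46.5470 21.1974 2.7460 0.0000
56.8173 34.7494 5.6300 0.0000 0.0000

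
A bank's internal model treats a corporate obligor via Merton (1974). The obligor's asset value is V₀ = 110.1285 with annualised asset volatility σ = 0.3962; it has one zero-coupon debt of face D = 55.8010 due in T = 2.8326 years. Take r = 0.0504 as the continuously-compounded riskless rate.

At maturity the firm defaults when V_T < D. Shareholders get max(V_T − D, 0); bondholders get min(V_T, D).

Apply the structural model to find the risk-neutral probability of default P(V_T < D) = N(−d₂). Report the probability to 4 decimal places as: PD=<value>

Apply the equity-as-call identities (strike 55.8010, horizon 2.8326 years):
d₁ = [ln(V₀/D) + (r + σ²/2)T] / (σ√T)
   = [ln(110.1285/55.8010) + (0.0504 + 0.5·0.3962²)·2.8326] / (0.3962·√2.8326)
   = [0.679856 + 0.365086] / 0.666818 = 1.567058
d₂ = d₁ − σ√T = 1.567058 − 0.666818 = 0.900240
risk-neutral PD = N(−d₂) = N(-0.900240) = 0.183996

PD=0.1840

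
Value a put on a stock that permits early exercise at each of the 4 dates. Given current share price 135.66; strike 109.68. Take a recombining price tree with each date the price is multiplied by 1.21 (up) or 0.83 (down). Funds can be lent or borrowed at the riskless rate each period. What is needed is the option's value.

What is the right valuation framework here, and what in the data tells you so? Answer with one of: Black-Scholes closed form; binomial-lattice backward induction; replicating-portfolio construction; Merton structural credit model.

framework: binomial-lattice backward induction

Key observation: the defining feature is the embedded early-exercise option across 4 discrete dates on the spot-135.66 tree; pricing the strike-109.68 put means working backward with an exercise test at every node.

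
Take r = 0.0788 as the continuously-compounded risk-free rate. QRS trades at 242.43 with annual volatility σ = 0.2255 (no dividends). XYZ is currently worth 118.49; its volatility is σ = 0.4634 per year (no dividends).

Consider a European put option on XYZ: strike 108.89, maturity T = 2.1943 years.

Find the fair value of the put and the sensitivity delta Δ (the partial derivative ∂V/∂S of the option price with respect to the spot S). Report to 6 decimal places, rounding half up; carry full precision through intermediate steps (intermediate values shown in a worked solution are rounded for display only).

σ√T = 0.4634·√2.1943 = 0.686442
d₁ = (ln(S/K) + (r+σ²/2)T) / (σ√T) = (ln(118.49/108.89) + (0.0788+0.4634²/2)·2.1943) / 0.686442 = (0.084490 + 0.408512) / 0.686442 = 0.718200
d₂ = d₁ − σ√T = 0.718200 − 0.686442 = 0.031758
e^{−rT} = 0.841213
N(−d₁) = 0.236317,  N(−d₂) = 0.487333
Put price V = K·e^{−rT}·N(−d₂) − S·N(−d₁) = 44.639502 − 28.001207 = 16.638295
Δ = −N(−d₁) = -0.236317

price = 16.638295
Δ = -0.236317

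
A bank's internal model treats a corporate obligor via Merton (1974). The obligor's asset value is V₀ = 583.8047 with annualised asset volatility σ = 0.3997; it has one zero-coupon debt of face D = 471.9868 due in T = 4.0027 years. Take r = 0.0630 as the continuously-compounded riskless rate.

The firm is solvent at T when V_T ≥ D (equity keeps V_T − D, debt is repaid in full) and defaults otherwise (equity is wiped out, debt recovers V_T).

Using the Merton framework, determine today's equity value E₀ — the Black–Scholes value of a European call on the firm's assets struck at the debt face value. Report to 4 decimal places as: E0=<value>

Apply the equity-as-call identities (strike 471.9868, horizon 4.0027 years):
d₁ = [ln(V₀/D) + (r + σ²/2)T] / (σ√T)
   = [ln(583.8047/471.9868) + (0.0630 + 0.5·0.3997²)·4.0027] / (0.3997·√4.0027)
   = [0.212615 + 0.571906] / 0.799670 = 0.981057
d₂ = d₁ − σ√T = 0.981057 − 0.799670 = 0.181387
N(d₁) = 0.836718,  N(d₂) = 0.571968,  e^(−rT) = 0.777113
E₀ = V₀·N(d₁) − D·e^(−rT)·N(d₂)
   = 583.8047·0.836718 − 471.9868·0.777113·0.571968 = 278.689300

E0=278.6893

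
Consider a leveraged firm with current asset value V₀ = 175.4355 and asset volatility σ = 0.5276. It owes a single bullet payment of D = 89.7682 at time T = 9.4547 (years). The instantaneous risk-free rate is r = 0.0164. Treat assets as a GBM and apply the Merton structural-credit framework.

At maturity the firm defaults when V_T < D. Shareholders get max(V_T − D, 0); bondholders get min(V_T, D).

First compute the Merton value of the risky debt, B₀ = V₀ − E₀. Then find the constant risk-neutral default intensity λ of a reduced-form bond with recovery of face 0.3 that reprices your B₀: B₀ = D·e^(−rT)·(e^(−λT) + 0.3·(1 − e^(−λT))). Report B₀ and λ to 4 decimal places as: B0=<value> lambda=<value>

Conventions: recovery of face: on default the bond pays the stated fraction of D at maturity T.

Equity is a call on the firm's assets struck at D = 89.7682:
d₁ = [ln(V₀/D) + (r + σ²/2)T] / (σ√T)
   = [ln(175.4355/89.7682) + (0.0164 + 0.5·0.5276²)·9.4547] / (0.5276·√9.4547)
   = [0.670041 + 1.470971] / 1.622291 = 1.319746
d₂ = d₁ − σ√T = 1.319746 − 1.622291 = -0.302545
N(d₁) = 0.906540,  N(d₂) = 0.381118,  e^(−rT) = 0.856366
E₀ = V₀·N(d₁) − D·e^(−rT)·N(d₂)
   = 175.4355·0.906540 − 89.7682·0.856366·0.381118 = 129.741037
B₀ = V₀ − E₀ = 175.4355 − 129.741037 = 45.694463
e^(−λT) = (B₀·e^(rT)/D − 0.3)/(1 − 0.3) = (45.6945·1.167725/89.7682 − 0.3)/0.7 = 0.42057738
λ = −ln(0.42057738)/9.4547 = 0.091608

B0=45.6945 lambda=0.0916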